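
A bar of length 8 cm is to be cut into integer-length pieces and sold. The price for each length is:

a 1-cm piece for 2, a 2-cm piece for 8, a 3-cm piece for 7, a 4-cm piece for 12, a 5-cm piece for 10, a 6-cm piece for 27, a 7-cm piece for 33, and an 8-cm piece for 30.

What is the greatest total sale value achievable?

Consider every possible first cut. r[k] is the best of p[i]+r[k−i] over all sellable i≤k.
r[1] = 2
r[2] = max(2+2, 8+0) = 8
r[3] = max(2+8, 8+2, 7+0) = 10
r[4] = max(2+10, 8+8, 7+2, 12+0) = 16
r[5] = max(2+16, 8+10, 7+8, 12+2, 10+0) = 18
r[6] = max(2+18, 8+16, 7+10, 12+8, 10+2, 27+0) = 27
r[7] = max(2+27, 8+18, 7+16, …, 27+2, 33+0) = 33
r[8] = max(2+33, 8+27, 7+18, …, 33+2, 30+0) = 35
One optimal cutting: 7 + 1 → 33 + 2 = 35.

35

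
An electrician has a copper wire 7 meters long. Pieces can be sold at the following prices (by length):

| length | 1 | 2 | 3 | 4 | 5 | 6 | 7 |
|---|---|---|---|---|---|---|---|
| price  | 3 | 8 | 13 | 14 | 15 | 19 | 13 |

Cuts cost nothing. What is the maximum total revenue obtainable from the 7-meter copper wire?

29

Build r[k] bottom-up: r[k] = max over allowed piece i of (p[i] + r[k−i]).
r[1] = 3
r[2] = max(3+3, 8+0) = 8
r[3] = max(3+8, 8+3, 13+0) = 13
r[4] = max(3+13, 8+8, 13+3, 14+0) = 16
r[5] = max(3+16, 8+13, 13+8, 14+3, 15+0) = 21
r[6] = max(3+21, 8+16, 13+13, 14+8, 15+3, 19+0) = 26
r[7] = max(3+26, 8+21, 13+16, …, 19+3, 13+0) = 29
One optimal cutting: 3 + 3 + 1 → €13 + €13 + €3 = €29.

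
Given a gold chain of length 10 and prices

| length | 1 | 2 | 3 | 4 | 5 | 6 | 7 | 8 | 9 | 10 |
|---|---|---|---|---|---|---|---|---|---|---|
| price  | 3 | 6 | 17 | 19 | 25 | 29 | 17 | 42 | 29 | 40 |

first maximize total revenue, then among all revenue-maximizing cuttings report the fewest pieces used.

Let r[k] be the best obtainable value from length k. For each k, try every first piece i and keep the best of price[i] + r[k−i].
r[1] = 3
r[2] = 6  (first piece 1, then r[1]=3)
r[3] = 17
r[4] = 20  (first piece 1, then r[3]=17)
r[5] = 25
r[6] = 34  (first piece 3, then r[3]=17)
r[7] = 37  (first piece 1, then r[6]=34)
r[8] = 42  (first piece 3, then r[5]=25)
r[9] = 51  (first piece 3, then r[6]=34)
r[10] = 54  (first piece 1, then r[9]=51)
Maximum revenue is $54.
Now minimize piece count subject to staying optimal: for each k, pieces[k] = 1 + min over i with p[i]+r[k−i]=r[k] of pieces[k−i].
pieces[7] = 3
pieces[8] = 1
pieces[9] = 3
pieces[10] = 4

4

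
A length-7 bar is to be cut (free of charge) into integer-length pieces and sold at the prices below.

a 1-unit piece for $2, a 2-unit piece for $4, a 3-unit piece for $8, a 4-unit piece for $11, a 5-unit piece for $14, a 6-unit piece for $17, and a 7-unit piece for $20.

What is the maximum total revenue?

20

Build v[k] bottom-up: v[k] = max over allowed piece i of (p[i] + v[k−i]).
v[1] = 2
v[2] = max(2+2, 4+0) = 4
v[3] = max(2+4, 4+2, 8+0) = 8
v[4] = max(2+8, 4+4, 8+2, 11+0) = 11
v[5] = max(2+11, 4+8, 8+4, 11+2, 14+0) = 14
v[6] = max(2+14, 4+11, 8+8, 11+4, 14+2, 17+0) = 17
v[7] = max(2+17, 4+14, 8+11, …, 17+2, 20+0) = 20
Best is to sell the whole 7-unit piece uncut for $20.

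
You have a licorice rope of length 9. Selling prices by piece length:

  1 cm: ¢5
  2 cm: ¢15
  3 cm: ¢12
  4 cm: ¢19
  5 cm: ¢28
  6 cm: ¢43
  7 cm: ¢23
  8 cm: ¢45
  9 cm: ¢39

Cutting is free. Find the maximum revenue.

Build v[k] bottom-up: v[k] = max over allowed piece i of (p[i] + v[k−i]).
v[1] = 5
v[2] = max(5+5, 15+0) = 15
v[3] = max(5+15, 15+5, 12+0) = 20
v[4] = max(5+20, 15+15, 12+5, 19+0) = 30
v[5] = max(5+30, 15+20, 12+15, 19+5, 28+0) = 35
v[6] = max(5+35, 15+30, 12+20, 19+15, 28+5, 43+0) = 45
v[7] = max(5+45, 15+35, 12+30, …, 43+5, 23+0) = 50
v[8] = max(5+50, 15+45, 12+35, …, 23+5, 45+0) = 60
v[9] = max(5+60, 15+50, 12+45, …, 45+5, 39+0) = 65
One optimal cutting: 2 + 2 + 2 + 2 + 1 → ¢15 + ¢15 + ¢15 + ¢15 + ¢5 = ¢65.

65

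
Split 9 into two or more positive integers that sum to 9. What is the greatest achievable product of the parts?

Fill prod[k] for k=2..9: at each k try every first piece i and multiply by the better of (k−i) uncut or prod[k−i].
prod[2] = 1*max(1,0) = 1*1 = 1
prod[3] = 1*max(2,1) = 1*2 = 2
prod[4] = 2*max(2,1) = 2*2 = 4
prod[5] = 2*max(3,2) = 2*3 = 6
prod[6] = 3*max(3,2) = 3*3 = 9
prod[7] = 2*max(5,6) = 2*6 = 12
prod[8] = 2*max(6,9) = 2*9 = 18
prod[9] = 3*max(6,9) = 3*9 = 27
One optimal split: 3 + 3 + 3; product 3*3*3 = 27.

27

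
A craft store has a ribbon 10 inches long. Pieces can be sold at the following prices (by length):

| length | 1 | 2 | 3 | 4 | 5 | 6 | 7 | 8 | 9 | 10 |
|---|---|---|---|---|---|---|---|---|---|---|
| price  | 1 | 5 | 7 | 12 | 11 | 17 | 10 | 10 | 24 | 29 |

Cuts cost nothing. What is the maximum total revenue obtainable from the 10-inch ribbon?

29

Consider every possible first cut. v[k] is the best of p[i]+v[k−i] over all sellable i≤k.
v[1] = 1
v[2] = 5
v[3] = 7
v[4] = 12
v[5] = 13  (first piece 1, then v[4]=12)
v[6] = 17  (first piece 2, then v[4]=12)
v[7] = 19  (first piece 3, then v[4]=12)
v[8] = 24  (first piece 4, then v[4]=12)
v[9] = 25  (first piece 1, then v[8]=24)
v[10] = 29  (first piece 2, then v[8]=24)
One optimal cutting: 4 + 4 + 2 → ¢12 + ¢12 + ¢5 = ¢29.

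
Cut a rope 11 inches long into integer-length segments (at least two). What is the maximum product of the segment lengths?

Define f[k] = max over 1≤i<k of i · max(k−i, f[k−i]); the inner max lets the remainder stay uncut if that's better.
f[2] = 1×max(1,0) = 1×1 = 1
f[3] = 1×max(2,1) = 1×2 = 2
f[4] = 2×max(2,1) = 2×2 = 4
f[5] = 2×max(3,2) = 2×3 = 6
f[6] = 3×max(3,2) = 3×3 = 9
f[7] = 2×max(5,6) = 2×6 = 12
f[8] = 2×max(6,9) = 2×9 = 18
f[9] = 3×max(6,9) = 3×9 = 27
f[10] = 2×max(8,18) = 2×18 = 36
f[11] = 2×max(9,27) = 2×27 = 54
One optimal split: 3 + 3 + 3 + 2; product 3×3×3×2 = 54.

54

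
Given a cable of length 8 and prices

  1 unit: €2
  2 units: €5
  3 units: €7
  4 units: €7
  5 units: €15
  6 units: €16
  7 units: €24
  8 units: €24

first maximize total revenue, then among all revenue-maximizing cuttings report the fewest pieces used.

Consider every possible first cut. r[k] is the best of p[i]+r[k−i] over all sellable i≤k.
r[1] = 2
r[2] = max(2+2, 5+0) = 5
r[3] = max(2+5, 5+2, 7+0) = 7
r[4] = max(2+7, 5+5, 7+2, 7+0) = 10
r[5] = max(2+10, 5+7, 7+5, 7+2, 15+0) = 15
r[6] = max(2+15, 5+10, 7+7, 7+5, 15+2, 16+0) = 17
r[7] = max(2+17, 5+15, 7+10, …, 16+2, 24+0) = 24
r[8] = max(2+24, 5+17, 7+15, …, 24+2, 24+0) = 26
Maximum revenue is €26.
Now minimize piece count subject to staying optimal: for each k, pieces[k] = 1 + min over i with p[i]+r[k−i]=r[k] of pieces[k−i].
pieces[5] = 1
pieces[6] = 2
pieces[7] = 1
pieces[8] = 2

2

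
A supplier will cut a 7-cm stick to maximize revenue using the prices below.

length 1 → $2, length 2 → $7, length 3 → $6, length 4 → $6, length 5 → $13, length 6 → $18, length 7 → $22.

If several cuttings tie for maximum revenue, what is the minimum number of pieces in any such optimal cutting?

Let r[k] be the best obtainable value from length k. For each k, try every first piece i and keep the best of price[i] + r[k−i].
r[1] = 2
r[2] = 7
r[3] = 9  (first piece 1, then r[2]=7)
r[4] = 14  (first piece 2, then r[2]=7)
r[5] = 16  (first piece 1, then r[4]=14)
r[6] = 21  (first piece 2, then r[4]=14)
r[7] = 23  (first piece 1, then r[6]=21)
Maximum revenue is $23.
Now minimize piece count subject to staying optimal: for each k, pieces[k] = 1 + min over i with p[i]+r[k−i]=r[k] of pieces[k−i].
pieces[4] = 2
pieces[5] = 3
pieces[6] = 3
pieces[7] = 4

4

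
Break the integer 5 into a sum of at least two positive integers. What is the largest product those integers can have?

Define prod[k] = max over 1≤i<k of i · max(k−i, prod[k−i]); the inner max lets the remainder stay uncut if that's better.
prod[2] = 1×max(1,0) = 1×1 = 1
prod[3] = 1×max(2,1) = 1×2 = 2
prod[4] = 2×max(2,1) = 2×2 = 4
prod[5] = 2×max(3,2) = 2×3 = 6
One optimal split: 3 + 2; product 3×2 = 6.

6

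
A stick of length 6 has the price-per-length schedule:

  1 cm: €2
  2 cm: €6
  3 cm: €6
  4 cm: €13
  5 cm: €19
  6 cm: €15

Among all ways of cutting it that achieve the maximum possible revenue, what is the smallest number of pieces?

2

Let r[k] be the best obtainable value from length k. For each k, try every first piece i and keep the best of price[i] + r[k−i].
r[1] = 2
r[2] = 6
r[3] = 8  (first piece 1, then r[2]=6)
r[4] = 13
r[5] = 19
r[6] = 21  (first piece 1, then r[5]=19)
Maximum revenue is €21.
Now minimize piece count subject to staying optimal: for each k, pieces[k] = 1 + min over i with p[i]+r[k−i]=r[k] of pieces[k−i].
pieces[3] = 2
pieces[4] = 1
pieces[5] = 1
pieces[6] = 2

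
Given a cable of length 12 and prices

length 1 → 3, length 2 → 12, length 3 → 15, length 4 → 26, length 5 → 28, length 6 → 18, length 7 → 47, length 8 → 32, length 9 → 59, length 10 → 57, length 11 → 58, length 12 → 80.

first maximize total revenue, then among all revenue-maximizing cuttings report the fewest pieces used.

Let r[k] be the best obtainable value from length k. For each k, try every first piece i and keep the best of price[i] + r[k−i].
r[1] = 3
r[2] = max(3+3, 12+0) = 12
r[3] = max(3+12, 12+3, 15+0) = 15
r[4] = max(3+15, 12+12, 15+3, 26+0) = 26
r[5] = max(3+26, 12+15, 15+12, 26+3, 28+0) = 29
r[6] = max(3+29, 12+26, 15+15, 26+12, 28+3, 18+0) = 38
r[7] = max(3+38, 12+29, 15+26, …, 18+3, 47+0) = 47
r[8] = max(3+47, 12+38, 15+29, …, 47+3, 32+0) = 52
r[9] = max(3+52, 12+47, 15+38, …, 32+3, 59+0) = 59
r[10] = max(3+59, 12+52, 15+47, …, 59+3, 57+0) = 64
r[11] = max(3+64, 12+59, 15+52, …, 57+3, 58+0) = 73
r[12] = max(3+73, 12+64, 15+59, …, 58+3, 80+0) = 80
Maximum revenue is 80.
Now minimize piece count subject to staying optimal: for each k, pieces[k] = 1 + min over i with p[i]+r[k−i]=r[k] of pieces[k−i].
pieces[9] = 1
pieces[10] = 3
pieces[11] = 2
pieces[12] = 1

1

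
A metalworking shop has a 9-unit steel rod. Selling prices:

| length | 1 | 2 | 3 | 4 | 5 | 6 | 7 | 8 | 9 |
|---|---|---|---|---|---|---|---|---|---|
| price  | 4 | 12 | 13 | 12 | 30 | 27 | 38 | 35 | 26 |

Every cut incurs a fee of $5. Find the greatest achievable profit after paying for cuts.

Build net[k] bottom-up: net[k] = max over allowed piece i of (p[i] + net[k−i]) − 5 per cut.
net[1] = 4
net[2] = max(4+4-5, 12+0) = 12
net[3] = max(4+12-5, 12+4-5, 13+0) = 13
net[4] = max(4+13-5, 12+12-5, 13+4-5, 12+0) = 19
net[5] = max(4+19-5, 12+13-5, 13+12-5, 12+4-5, 30+0) = 30
net[6] = max(4+30-5, 12+19-5, 13+13-5, 12+12-5, 30+4-5, 27+0) = 29
net[7] = max(4+29-5, 12+30-5, 13+19-5, …, 27+4-5, 38+0) = 38
net[8] = max(4+38-5, 12+29-5, 13+30-5, …, 38+4-5, 35+0) = 38
net[9] = max(4+38-5, 12+38-5, 13+29-5, …, 35+4-5, 26+0) = 45
One optimal plan: pieces 7 + 2 (1 cut) → $50 − $5 = $45.

45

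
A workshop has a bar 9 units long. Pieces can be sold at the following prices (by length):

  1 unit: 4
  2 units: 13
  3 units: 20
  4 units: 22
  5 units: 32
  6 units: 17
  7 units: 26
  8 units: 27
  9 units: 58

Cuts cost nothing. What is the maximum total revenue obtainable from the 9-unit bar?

60

Consider every possible first cut. R[k] is the best of p[i]+R[k−i] over all sellable i≤k.
R[1] = 4
R[2] = max(4+4, 13+0) = 13
R[3] = max(4+13, 13+4, 20+0) = 20
R[4] = max(4+20, 13+13, 20+4, 22+0) = 26
R[5] = max(4+26, 13+20, 20+13, 22+4, 32+0) = 33
R[6] = max(4+33, 13+26, 20+20, 22+13, 32+4, 17+0) = 40
R[7] = max(4+40, 13+33, 20+26, …, 17+4, 26+0) = 46
R[8] = max(4+46, 13+40, 20+33, …, 26+4, 27+0) = 53
R[9] = max(4+53, 13+46, 20+40, …, 27+4, 58+0) = 60
One optimal cutting: 3 + 3 + 3 → 20 + 20 + 20 = 60.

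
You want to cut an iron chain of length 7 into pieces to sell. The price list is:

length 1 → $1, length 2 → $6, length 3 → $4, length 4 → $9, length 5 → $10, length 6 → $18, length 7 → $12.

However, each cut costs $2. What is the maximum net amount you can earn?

Let r[k] be the best obtainable value from length k. For each k, try every first piece i and keep the best of price[i] + r[k−i] minus the 2 cut fee when i<k.
r[1] = 1
r[2] = max(1+1-2, 6+0) = 6
r[3] = max(1+6-2, 6+1-2, 4+0) = 5
r[4] = max(1+5-2, 6+6-2, 4+1-2, 9+0) = 10
r[5] = max(1+10-2, 6+5-2, 4+6-2, 9+1-2, 10+0) = 10
r[6] = max(1+10-2, 6+10-2, 4+5-2, 9+6-2, 10+1-2, 18+0) = 18
r[7] = max(1+18-2, 6+10-2, 4+10-2, …, 18+1-2, 12+0) = 17
One optimal plan: pieces 6 + 1 (1 cut) → $19 − $2 = $17.

17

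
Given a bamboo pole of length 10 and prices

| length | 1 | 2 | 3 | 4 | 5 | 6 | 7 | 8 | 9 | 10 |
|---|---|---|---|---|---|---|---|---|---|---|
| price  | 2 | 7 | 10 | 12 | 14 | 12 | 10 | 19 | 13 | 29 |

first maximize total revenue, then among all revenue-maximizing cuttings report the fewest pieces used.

5

Consider every possible first cut. r[k] is the best of p[i]+r[k−i] over all sellable i≤k.
r[1] = 2
r[2] = 7
r[3] = 10
r[4] = 14  (first piece 2, then r[2]=7)
r[5] = 17  (first piece 2, then r[3]=10)
r[6] = 21  (first piece 2, then r[4]=14)
r[7] = 24  (first piece 2, then r[5]=17)
r[8] = 28  (first piece 2, then r[6]=21)
r[9] = 31  (first piece 2, then r[7]=24)
r[10] = 35  (first piece 2, then r[8]=28)
Maximum revenue is $35.
Now minimize piece count subject to staying optimal: for each k, pieces[k] = 1 + min over i with p[i]+r[k−i]=r[k] of pieces[k−i].
pieces[7] = 3
pieces[8] = 4
pieces[9] = 4
pieces[10] = 5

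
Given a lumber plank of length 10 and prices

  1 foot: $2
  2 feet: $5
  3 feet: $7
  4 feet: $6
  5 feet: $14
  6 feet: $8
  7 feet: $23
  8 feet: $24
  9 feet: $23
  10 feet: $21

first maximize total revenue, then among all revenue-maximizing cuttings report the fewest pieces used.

Let r[k] be the best obtainable value from length k. For each k, try every first piece i and keep the best of price[i] + r[k−i].
r[1] = 2
r[2] = max(2+2, 5+0) = 5
r[3] = max(2+5, 5+2, 7+0) = 7
r[4] = max(2+7, 5+5, 7+2, 6+0) = 10
r[5] = max(2+10, 5+7, 7+5, 6+2, 14+0) = 14
r[6] = max(2+14, 5+10, 7+7, 6+5, 14+2, 8+0) = 16
r[7] = max(2+16, 5+14, 7+10, …, 8+2, 23+0) = 23
r[8] = max(2+23, 5+16, 7+14, …, 23+2, 24+0) = 25
r[9] = max(2+25, 5+23, 7+16, …, 24+2, 23+0) = 28
r[10] = max(2+28, 5+25, 7+23, …, 23+2, 21+0) = 30
Maximum revenue is $30.
Now minimize piece count subject to staying optimal: for each k, pieces[k] = 1 + min over i with p[i]+r[k−i]=r[k] of pieces[k−i].
pieces[7] = 1
pieces[8] = 2
pieces[9] = 2
pieces[10] = 2

2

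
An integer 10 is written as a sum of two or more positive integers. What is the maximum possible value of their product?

36

Define prod[k] = max over 1≤i<k of i · max(k−i, prod[k−i]); the inner max lets the remainder stay uncut if that's better.
prod[2] = 1×max(1,0) = 1×1 = 1
prod[3] = max(1×2, 2×1) = 2
prod[4] = max(1×3, 2×2, 3×1) = 4
prod[5] = max(1×4, 2×3, 3×2, 4×1) = 6
prod[6] = max(1×6, 2×4, 3×3, 4×2, 5×1) = 9
prod[7] = max(1×9, 2×6, 3×4, 4×3, 5×2, 6×1) = 12
prod[8] = max(1×12, 2×9, 3×6, …, 6×2, 7×1) = 18
prod[9] = max(1×18, 2×12, 3×9, …, 7×2, 8×1) = 27
prod[10] = max(1×27, 2×18, 3×12, …, 8×2, 9×1) = 36
One optimal split: 3 + 3 + 2 + 2; product 3×3×2×2 = 36.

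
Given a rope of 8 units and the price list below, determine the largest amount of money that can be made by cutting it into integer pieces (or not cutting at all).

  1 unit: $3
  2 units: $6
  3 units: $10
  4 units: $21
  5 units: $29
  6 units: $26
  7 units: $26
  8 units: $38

42

Build R[k] bottom-up: R[k] = max over allowed piece i of (p[i] + R[k−i]).
R[1] = 3
R[2] = 6  (first piece 1, then R[1]=3)
R[3] = 10
R[4] = 21
R[5] = 29
R[6] = 32  (first piece 1, then R[5]=29)
R[7] = 35  (first piece 1, then R[6]=32)
R[8] = 42  (first piece 4, then R[4]=21)
One optimal cutting: 4 + 4 → $21 + $21 = $42.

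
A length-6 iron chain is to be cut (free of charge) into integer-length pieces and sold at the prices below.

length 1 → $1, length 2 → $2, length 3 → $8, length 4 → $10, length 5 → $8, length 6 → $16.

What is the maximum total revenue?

16

Build R[k] bottom-up: R[k] = max over allowed piece i of (p[i] + R[k−i]).
R[1] = 1
R[2] = 2  (first piece 1, then R[1]=1)
R[3] = 8
R[4] = 10
R[5] = 11  (first piece 1, then R[4]=10)
R[6] = 16  (first piece 3, then R[3]=8)
One optimal cutting: 3 + 3 → $8 + $8 = $16.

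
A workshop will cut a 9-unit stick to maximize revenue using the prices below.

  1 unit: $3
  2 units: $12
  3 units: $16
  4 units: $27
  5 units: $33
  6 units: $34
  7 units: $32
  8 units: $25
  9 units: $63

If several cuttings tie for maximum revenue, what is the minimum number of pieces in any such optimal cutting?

1

Build r[k] bottom-up: r[k] = max over allowed piece i of (p[i] + r[k−i]).
r[1] = 3
r[2] = 12
r[3] = 16
r[4] = 27
r[5] = 33
r[6] = 39  (first piece 2, then r[4]=27)
r[7] = 45  (first piece 2, then r[5]=33)
r[8] = 54  (first piece 4, then r[4]=27)
r[9] = 63
Maximum revenue is $63.
Now minimize piece count subject to staying optimal: for each k, pieces[k] = 1 + min over i with p[i]+r[k−i]=r[k] of pieces[k−i].
pieces[6] = 2
pieces[7] = 2
pieces[8] = 2
pieces[9] = 1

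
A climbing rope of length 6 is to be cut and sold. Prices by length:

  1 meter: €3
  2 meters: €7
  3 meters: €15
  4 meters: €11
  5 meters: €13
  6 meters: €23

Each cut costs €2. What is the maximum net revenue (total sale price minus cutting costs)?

Consider every possible first cut. net[k] is the best of p[i]+net[k−i] over all sellable i≤k, charging 2 whenever i<k.
net[1] = 3
net[2] = max(3+3-2, 7+0) = 7
net[3] = max(3+7-2, 7+3-2, 15+0) = 15
net[4] = max(3+15-2, 7+7-2, 15+3-2, 11+0) = 16
net[5] = max(3+16-2, 7+15-2, 15+7-2, 11+3-2, 13+0) = 20
net[6] = max(3+20-2, 7+16-2, 15+15-2, 11+7-2, 13+3-2, 23+0) = 28
One optimal plan: pieces 3 + 3 (1 cut) → €30 − €2 = €28.

28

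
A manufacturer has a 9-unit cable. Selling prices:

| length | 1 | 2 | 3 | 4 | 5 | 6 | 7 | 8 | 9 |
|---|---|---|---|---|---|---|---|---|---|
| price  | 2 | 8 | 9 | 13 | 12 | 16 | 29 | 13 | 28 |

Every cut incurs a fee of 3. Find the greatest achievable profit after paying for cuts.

34

Build net[k] bottom-up: net[k] = max over allowed piece i of (p[i] + net[k−i]) − 3 per cut.
net[1] = 2
net[2] = 8
net[3] = 9
net[4] = 13  (first piece 2, then net[2]=8)
net[5] = 14  (first piece 2, then net[3]=9)
net[6] = 18  (first piece 2, then net[4]=13)
net[7] = 29
net[8] = 28  (first piece 1, then net[7]=29)
net[9] = 34  (first piece 2, then net[7]=29)
One optimal plan: pieces 7 + 2 (1 cut) → 37 − 3 = 34.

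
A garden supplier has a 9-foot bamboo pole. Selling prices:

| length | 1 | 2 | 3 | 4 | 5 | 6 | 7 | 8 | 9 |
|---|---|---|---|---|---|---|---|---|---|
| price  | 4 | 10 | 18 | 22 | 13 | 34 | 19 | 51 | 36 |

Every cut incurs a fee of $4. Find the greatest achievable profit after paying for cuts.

Consider every possible first cut. r[k] is the best of p[i]+r[k−i] over all sellable i≤k, charging 4 whenever i<k.
r[1] = 4
r[2] = 10
r[3] = 18
r[4] = 22
r[5] = 24  (first piece 2, then r[3]=18)
r[6] = 34
r[7] = 36  (first piece 3, then r[4]=22)
r[8] = 51
r[9] = 51  (first piece 1, then r[8]=51)
One optimal plan: pieces 8 + 1 (1 cut) → $55 − $4 = $51.

51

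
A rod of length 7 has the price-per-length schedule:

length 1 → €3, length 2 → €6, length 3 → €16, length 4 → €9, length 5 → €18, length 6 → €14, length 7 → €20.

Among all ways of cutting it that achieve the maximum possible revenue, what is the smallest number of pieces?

Build r[k] bottom-up: r[k] = max over allowed piece i of (p[i] + r[k−i]).
r[1] = 3
r[2] = max(3+3, 6+0) = 6
r[3] = max(3+6, 6+3, 16+0) = 16
r[4] = max(3+16, 6+6, 16+3, 9+0) = 19
r[5] = max(3+19, 6+16, 16+6, 9+3, 18+0) = 22
r[6] = max(3+22, 6+19, 16+16, 9+6, 18+3, 14+0) = 32
r[7] = max(3+32, 6+22, 16+19, …, 14+3, 20+0) = 35
Maximum revenue is €35.
Now minimize piece count subject to staying optimal: for each k, pieces[k] = 1 + min over i with p[i]+r[k−i]=r[k] of pieces[k−i].
pieces[4] = 2
pieces[5] = 2
pieces[6] = 2
pieces[7] = 3

3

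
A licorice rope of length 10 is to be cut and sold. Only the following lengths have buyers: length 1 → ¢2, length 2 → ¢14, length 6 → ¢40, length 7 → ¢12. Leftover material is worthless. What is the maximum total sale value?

Consider every possible first cut. f[k] is the best of p[i]+f[k−i] over all sellable i≤k.
f[1] = 2
f[2] = max(2+2, 14+0) = 14
f[3] = max(2+14, 14+2) = 16
f[4] = max(2+16, 14+14) = 28
f[5] = max(2+28, 14+16) = 30
f[6] = max(2+30, 14+28, 40+0) = 42
f[7] = max(2+42, 14+30, 40+2, 12+0) = 44
f[8] = max(2+44, 14+42, 40+14, 12+2) = 56
f[9] = max(2+56, 14+44, 40+16, 12+14) = 58
f[10] = max(2+58, 14+56, 40+28, 12+16) = 70
One optimal cutting: 2 + 2 + 2 + 2 + 2 → ¢70.

70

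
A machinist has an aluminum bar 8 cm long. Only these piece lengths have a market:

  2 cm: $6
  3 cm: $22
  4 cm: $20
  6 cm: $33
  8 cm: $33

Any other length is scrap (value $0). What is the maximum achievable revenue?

50

Let r[k] be the best obtainable value from length k. For each k, try every first piece i and keep the best of price[i] + r[k−i].
r[1] = 0
r[2] = 6
r[3] = max(6+0, 22+0) = 22
r[4] = max(6+6, 22+0, 20+0) = 22
r[5] = max(6+22, 22+6, 20+0) = 28
r[6] = max(6+22, 22+22, 20+6, 33+0) = 44
r[7] = max(6+28, 22+22, 20+22, 33+0) = 44
r[8] = max(6+44, 22+28, 20+22, 33+6, 33+0) = 50
One optimal cutting: 3 + 3 + 2 → $50.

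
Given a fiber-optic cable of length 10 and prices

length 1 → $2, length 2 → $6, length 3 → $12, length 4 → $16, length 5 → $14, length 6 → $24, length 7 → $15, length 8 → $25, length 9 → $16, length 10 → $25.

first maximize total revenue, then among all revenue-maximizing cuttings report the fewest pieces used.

2

Let r[k] be the best obtainable value from length k. For each k, try every first piece i and keep the best of price[i] + r[k−i].
r[1] = 2
r[2] = 6
r[3] = 12
r[4] = 16
r[5] = 18  (first piece 1, then r[4]=16)
r[6] = 24  (first piece 3, then r[3]=12)
r[7] = 28  (first piece 3, then r[4]=16)
r[8] = 32  (first piece 4, then r[4]=16)
r[9] = 36  (first piece 3, then r[6]=24)
r[10] = 40  (first piece 3, then r[7]=28)
Maximum revenue is $40.
Now minimize piece count subject to staying optimal: for each k, pieces[k] = 1 + min over i with p[i]+r[k−i]=r[k] of pieces[k−i].
pieces[7] = 2
pieces[8] = 2
pieces[9] = 2
pieces[10] = 2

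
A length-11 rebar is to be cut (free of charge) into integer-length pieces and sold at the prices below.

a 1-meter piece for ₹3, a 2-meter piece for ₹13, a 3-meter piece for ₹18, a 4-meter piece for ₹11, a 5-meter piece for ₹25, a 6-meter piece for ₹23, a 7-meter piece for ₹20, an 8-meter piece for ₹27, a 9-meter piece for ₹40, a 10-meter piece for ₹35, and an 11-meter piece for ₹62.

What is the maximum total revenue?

70

Consider every possible first cut. v[k] is the best of p[i]+v[k−i] over all sellable i≤k.
v[1] = 3
v[2] = max(3+3, 13+0) = 13
v[3] = max(3+13, 13+3, 18+0) = 18
v[4] = max(3+18, 13+13, 18+3, 11+0) = 26
v[5] = max(3+26, 13+18, 18+13, 11+3, 25+0) = 31
v[6] = max(3+31, 13+26, 18+18, 11+13, 25+3, 23+0) = 39
v[7] = max(3+39, 13+31, 18+26, …, 23+3, 20+0) = 44
v[8] = max(3+44, 13+39, 18+31, …, 20+3, 27+0) = 52
v[9] = max(3+52, 13+44, 18+39, …, 27+3, 40+0) = 57
v[10] = max(3+57, 13+52, 18+44, …, 40+3, 35+0) = 65
v[11] = max(3+65, 13+57, 18+52, …, 35+3, 62+0) = 70
One optimal cutting: 3 + 2 + 2 + 2 + 2 → ₹18 + ₹13 + ₹13 + ₹13 + ₹13 = ₹70.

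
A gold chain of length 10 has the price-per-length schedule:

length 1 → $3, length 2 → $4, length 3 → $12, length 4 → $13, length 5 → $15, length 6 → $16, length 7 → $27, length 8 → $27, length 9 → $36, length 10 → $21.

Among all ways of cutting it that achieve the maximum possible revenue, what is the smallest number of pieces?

Let r[k] be the best obtainable value from length k. For each k, try every first piece i and keep the best of price[i] + r[k−i].
r[1] = 3
r[2] = max(3+3, 4+0) = 6
r[3] = max(3+6, 4+3, 12+0) = 12
r[4] = max(3+12, 4+6, 12+3, 13+0) = 15
r[5] = max(3+15, 4+12, 12+6, 13+3, 15+0) = 18
r[6] = max(3+18, 4+15, 12+12, 13+6, 15+3, 16+0) = 24
r[7] = max(3+24, 4+18, 12+15, …, 16+3, 27+0) = 27
r[8] = max(3+27, 4+24, 12+18, …, 27+3, 27+0) = 30
r[9] = max(3+30, 4+27, 12+24, …, 27+3, 36+0) = 36
r[10] = max(3+36, 4+30, 12+27, …, 36+3, 21+0) = 39
Maximum revenue is $39.
Now minimize piece count subject to staying optimal: for each k, pieces[k] = 1 + min over i with p[i]+r[k−i]=r[k] of pieces[k−i].
pieces[7] = 1
pieces[8] = 2
pieces[9] = 1
pieces[10] = 2

2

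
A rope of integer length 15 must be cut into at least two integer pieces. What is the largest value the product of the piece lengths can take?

243

Fill g[k] for k=2..15: at each k try every first piece i and multiply by the better of (k−i) uncut or g[k−i].
Small cases: g[2]=1, g[3]=2, g[4]=4, g[5]=6, g[6]=9, g[7]=12, g[8]=18.
g[9] = 3×max(6,9) = 3×9 = 27
g[10] = 2×max(8,18) = 2×18 = 36
g[11] = 2×max(9,27) = 2×27 = 54
g[12] = 3×max(9,27) = 3×27 = 81
g[13] = 2×max(11,54) = 2×54 = 108
g[14] = 2×max(12,81) = 2×81 = 162
g[15] = 3×max(12,81) = 3×81 = 243
One optimal split: 3 + 3 + 3 + 3 + 3; product 3×3×3×3×3 = 243.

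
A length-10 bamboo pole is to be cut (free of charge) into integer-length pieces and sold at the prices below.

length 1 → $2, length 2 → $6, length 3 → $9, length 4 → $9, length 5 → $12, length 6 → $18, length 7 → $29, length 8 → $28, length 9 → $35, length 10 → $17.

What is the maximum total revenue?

38

Build best[k] bottom-up: best[k] = max over allowed piece i of (p[i] + best[k−i]).
best[1] = 2
best[2] = 6
best[3] = 9
best[4] = 12  (first piece 2, then best[2]=6)
best[5] = 15  (first piece 2, then best[3]=9)
best[6] = 18  (first piece 2, then best[4]=12)
best[7] = 29
best[8] = 31  (first piece 1, then best[7]=29)
best[9] = 35  (first piece 2, then best[7]=29)
best[10] = 38  (first piece 3, then best[7]=29)
One optimal cutting: 7 + 3 → $29 + $9 = $38.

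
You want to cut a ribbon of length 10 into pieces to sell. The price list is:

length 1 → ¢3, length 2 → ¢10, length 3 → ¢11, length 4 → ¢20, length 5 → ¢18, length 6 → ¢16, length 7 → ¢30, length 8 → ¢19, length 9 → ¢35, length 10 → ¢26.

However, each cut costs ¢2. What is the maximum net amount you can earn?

Consider every possible first cut. r[k] is the best of p[i]+r[k−i] over all sellable i≤k, charging 2 whenever i<k.
r[1] = 3
r[2] = 10
r[3] = 11  (first piece 1, then r[2]=10)
r[4] = 20
r[5] = 21  (first piece 1, then r[4]=20)
r[6] = 28  (first piece 2, then r[4]=20)
r[7] = 30
r[8] = 38  (first piece 4, then r[4]=20)
r[9] = 39  (first piece 1, then r[8]=38)
r[10] = 46  (first piece 2, then r[8]=38)
One optimal plan: pieces 4 + 4 + 2 (2 cuts) → ¢50 − ¢4 = ¢46.

46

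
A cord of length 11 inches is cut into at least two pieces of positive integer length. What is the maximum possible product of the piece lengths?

54

Fill P[k] for k=2..11: at each k try every first piece i and multiply by the better of (k−i) uncut or P[k−i].
P[2] = 1×max(1,0) = 1×1 = 1
P[3] = 1×max(2,1) = 1×2 = 2
P[4] = 2×max(2,1) = 2×2 = 4
P[5] = 2×max(3,2) = 2×3 = 6
P[6] = 3×max(3,2) = 3×3 = 9
P[7] = 2×max(5,6) = 2×6 = 12
P[8] = 2×max(6,9) = 2×9 = 18
P[9] = 3×max(6,9) = 3×9 = 27
P[10] = 2×max(8,18) = 2×18 = 36
P[11] = 2×max(9,27) = 2×27 = 54
One optimal split: 3 + 3 + 3 + 2; product 3×3×3×2 = 54.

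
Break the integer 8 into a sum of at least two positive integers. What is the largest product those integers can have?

18

Fill prod[k] for k=2..8: at each k try every first piece i and multiply by the better of (k−i) uncut or prod[k−i].
prod[2] = 1*max(1,0) = 1*1 = 1
prod[3] = 1*max(2,1) = 1*2 = 2
prod[4] = 2*max(2,1) = 2*2 = 4
prod[5] = 2*max(3,2) = 2*3 = 6
prod[6] = 3*max(3,2) = 3*3 = 9
prod[7] = 2*max(5,6) = 2*6 = 12
prod[8] = 2*max(6,9) = 2*9 = 18
One optimal split: 3 + 3 + 2; product 3*3*2 = 18.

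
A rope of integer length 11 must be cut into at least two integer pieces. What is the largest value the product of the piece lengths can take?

Define f[k] = max over 1≤i<k of i · max(k−i, f[k−i]); the inner max lets the remainder stay uncut if that's better.
f[2] = 1×max(1,0) = 1×1 = 1
f[3] = 1×max(2,1) = 1×2 = 2
f[4] = 2×max(2,1) = 2×2 = 4
f[5] = 2×max(3,2) = 2×3 = 6
f[6] = 3×max(3,2) = 3×3 = 9
f[7] = 2×max(5,6) = 2×6 = 12
f[8] = 2×max(6,9) = 2×9 = 18
f[9] = 3×max(6,9) = 3×9 = 27
f[10] = 2×max(8,18) = 2×18 = 36
f[11] = 2×max(9,27) = 2×27 = 54
One optimal split: 3 + 3 + 3 + 2; product 3×3×3×2 = 54.

54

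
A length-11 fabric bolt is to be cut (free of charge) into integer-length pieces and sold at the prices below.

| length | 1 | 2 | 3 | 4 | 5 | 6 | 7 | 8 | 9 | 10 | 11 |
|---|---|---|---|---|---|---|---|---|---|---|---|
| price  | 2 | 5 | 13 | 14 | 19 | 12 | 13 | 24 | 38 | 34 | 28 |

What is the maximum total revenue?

Consider every possible first cut. best[k] is the best of p[i]+best[k−i] over all sellable i≤k.
best[1] = 2
best[2] = max(2+2, 5+0) = 5
best[3] = max(2+5, 5+2, 13+0) = 13
best[4] = max(2+13, 5+5, 13+2, 14+0) = 15
best[5] = max(2+15, 5+13, 13+5, 14+2, 19+0) = 19
best[6] = max(2+19, 5+15, 13+13, 14+5, 19+2, 12+0) = 26
best[7] = max(2+26, 5+19, 13+15, …, 12+2, 13+0) = 28
best[8] = max(2+28, 5+26, 13+19, …, 13+2, 24+0) = 32
best[9] = max(2+32, 5+28, 13+26, …, 24+2, 38+0) = 39
best[10] = max(2+39, 5+32, 13+28, …, 38+2, 34+0) = 41
best[11] = max(2+41, 5+39, 13+32, …, 34+2, 28+0) = 45
One optimal cutting: 5 + 3 + 3 → $19 + $13 + $13 = $45.

45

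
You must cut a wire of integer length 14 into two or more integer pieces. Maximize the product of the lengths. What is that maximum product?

Let P[k] be the best product for length k (with at least one cut). For each first piece i, the rest contributes max(k−i, P[k−i]).
P[2] = 1·max(1,0) = 1·1 = 1
P[3] = max(1·2, 2·1) = 2
P[4] = max(1·3, 2·2, 3·1) = 4
P[5] = max(1·4, 2·3, 3·2, 4·1) = 6
P[6] = max(1·6, 2·4, 3·3, 4·2, 5·1) = 9
P[7] = max(1·9, 2·6, 3·4, 4·3, 5·2, 6·1) = 12
P[8] = max(1·12, 2·9, 3·6, …, 6·2, 7·1) = 18
P[9] = max(1·18, 2·12, 3·9, …, 7·2, 8·1) = 27
P[10] = max(1·27, 2·18, 3·12, …, 8·2, 9·1) = 36
P[11] = max(1·36, 2·27, 3·18, …, 9·2, 10·1) = 54
P[12] = max(1·54, 2·36, 3·27, …, 10·2, 11·1) = 81
P[13] = max(1·81, 2·54, 3·36, …, 11·2, 12·1) = 108
P[14] = max(1·108, 2·81, 3·54, …, 12·2, 13·1) = 162
One optimal split: 3 + 3 + 3 + 3 + 2; product 3·3·3·3·2 = 162.

162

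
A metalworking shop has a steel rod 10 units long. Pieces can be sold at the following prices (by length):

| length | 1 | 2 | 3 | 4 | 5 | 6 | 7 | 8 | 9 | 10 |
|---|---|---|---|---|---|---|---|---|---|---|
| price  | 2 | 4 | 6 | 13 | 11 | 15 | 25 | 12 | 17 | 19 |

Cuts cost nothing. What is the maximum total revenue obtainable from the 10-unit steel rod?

Let v[k] be the best obtainable value from length k. For each k, try every first piece i and keep the best of price[i] + v[k−i].
v[1] = 2
v[2] = 4  (first piece 1, then v[1]=2)
v[3] = 6  (first piece 1, then v[2]=4)
v[4] = 13
v[5] = 15  (first piece 1, then v[4]=13)
v[6] = 17  (first piece 1, then v[5]=15)
v[7] = 25
v[8] = 27  (first piece 1, then v[7]=25)
v[9] = 29  (first piece 1, then v[8]=27)
v[10] = 31  (first piece 1, then v[9]=29)
One optimal cutting: 7 + 1 + 1 + 1 → $25 + $2 + $2 + $2 = $31.

31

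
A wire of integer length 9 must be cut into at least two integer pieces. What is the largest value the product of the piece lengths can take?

Let P[k] be the best product for length k (with at least one cut). For each first piece i, the rest contributes max(k−i, P[k−i]).
P[2] = 1×max(1,0) = 1×1 = 1
P[3] = max(1×2, 2×1) = 2
P[4] = max(1×3, 2×2, 3×1) = 4
P[5] = max(1×4, 2×3, 3×2, 4×1) = 6
P[6] = max(1×6, 2×4, 3×3, 4×2, 5×1) = 9
P[7] = max(1×9, 2×6, 3×4, 4×3, 5×2, 6×1) = 12
P[8] = max(1×12, 2×9, 3×6, …, 6×2, 7×1) = 18
P[9] = max(1×18, 2×12, 3×9, …, 7×2, 8×1) = 27
One optimal split: 3 + 3 + 3; product 3×3×3 = 27.

27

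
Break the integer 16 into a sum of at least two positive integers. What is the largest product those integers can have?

324

Let m[k] be the best product for length k (with at least one cut). For each first piece i, the rest contributes max(k−i, m[k−i]).
m[2] = 1×max(1,0) = 1×1 = 1
m[3] = max(1×2, 2×1) = 2
m[4] = max(1×3, 2×2, 3×1) = 4
m[5] = max(1×4, 2×3, 3×2, 4×1) = 6
m[6] = max(1×6, 2×4, 3×3, 4×2, 5×1) = 9
m[7] = max(1×9, 2×6, 3×4, 4×3, 5×2, 6×1) = 12
m[8] = max(1×12, 2×9, 3×6, …, 6×2, 7×1) = 18
m[9] = max(1×18, 2×12, 3×9, …, 7×2, 8×1) = 27
m[10] = max(1×27, 2×18, 3×12, …, 8×2, 9×1) = 36
m[11] = max(1×36, 2×27, 3×18, …, 9×2, 10×1) = 54
m[12] = max(1×54, 2×36, 3×27, …, 10×2, 11×1) = 81
m[13] = max(1×81, 2×54, 3×36, …, 11×2, 12×1) = 108
m[14] = max(1×108, 2×81, 3×54, …, 12×2, 13×1) = 162
m[15] = max(1×162, 2×108, 3×81, …, 13×2, 14×1) = 243
m[16] = max(1×243, 2×162, 3×108, …, 14×2, 15×1) = 324
One optimal split: 3 + 3 + 3 + 3 + 2 + 2; product 3×3×3×3×2×2 = 324.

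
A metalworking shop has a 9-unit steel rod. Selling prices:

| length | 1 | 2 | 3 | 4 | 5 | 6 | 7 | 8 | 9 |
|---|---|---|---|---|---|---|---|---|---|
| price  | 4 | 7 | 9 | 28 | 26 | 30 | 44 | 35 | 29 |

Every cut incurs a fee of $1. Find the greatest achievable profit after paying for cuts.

58

Build r[k] bottom-up: r[k] = max over allowed piece i of (p[i] + r[k−i]) − 1 per cut.
r[1] = 4
r[2] = 7  (first piece 1, then r[1]=4)
r[3] = 10  (first piece 1, then r[2]=7)
r[4] = 28
r[5] = 31  (first piece 1, then r[4]=28)
r[6] = 34  (first piece 1, then r[5]=31)
r[7] = 44
r[8] = 55  (first piece 4, then r[4]=28)
r[9] = 58  (first piece 1, then r[8]=55)
One optimal plan: pieces 4 + 4 + 1 (2 cuts) → $60 − $2 = $58.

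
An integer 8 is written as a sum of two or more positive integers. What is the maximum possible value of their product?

Fill P[k] for k=2..8: at each k try every first piece i and multiply by the better of (k−i) uncut or P[k−i].
P[2] = 1·max(1,0) = 1·1 = 1
P[3] = 1·max(2,1) = 1·2 = 2
P[4] = 2·max(2,1) = 2·2 = 4
P[5] = 2·max(3,2) = 2·3 = 6
P[6] = 3·max(3,2) = 3·3 = 9
P[7] = 2·max(5,6) = 2·6 = 12
P[8] = 2·max(6,9) = 2·9 = 18
One optimal split: 3 + 3 + 2; product 3·3·2 = 18.

18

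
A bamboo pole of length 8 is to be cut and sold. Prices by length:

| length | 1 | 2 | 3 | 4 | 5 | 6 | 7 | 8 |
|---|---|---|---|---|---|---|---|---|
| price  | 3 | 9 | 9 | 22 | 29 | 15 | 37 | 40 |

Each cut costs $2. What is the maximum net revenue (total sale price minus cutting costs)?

Consider every possible first cut. net[k] is the best of p[i]+net[k−i] over all sellable i≤k, charging 2 whenever i<k.
net[1] = 3
net[2] = 9
net[3] = 10  (first piece 1, then net[2]=9)
net[4] = 22
net[5] = 29
net[6] = 30  (first piece 1, then net[5]=29)
net[7] = 37
net[8] = 42  (first piece 4, then net[4]=22)
One optimal plan: pieces 4 + 4 (1 cut) → $44 − $2 = $42.

42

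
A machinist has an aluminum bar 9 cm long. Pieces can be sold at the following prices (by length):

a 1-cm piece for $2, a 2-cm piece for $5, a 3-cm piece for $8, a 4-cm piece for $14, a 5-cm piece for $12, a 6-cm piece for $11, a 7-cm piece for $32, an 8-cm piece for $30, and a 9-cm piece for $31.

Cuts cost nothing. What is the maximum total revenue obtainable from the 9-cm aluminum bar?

37

Consider every possible first cut. R[k] is the best of p[i]+R[k−i] over all sellable i≤k.
R[1] = 2
R[2] = max(2+2, 5+0) = 5
R[3] = max(2+5, 5+2, 8+0) = 8
R[4] = max(2+8, 5+5, 8+2, 14+0) = 14
R[5] = max(2+14, 5+8, 8+5, 14+2, 12+0) = 16
R[6] = max(2+16, 5+14, 8+8, 14+5, 12+2, 11+0) = 19
R[7] = max(2+19, 5+16, 8+14, …, 11+2, 32+0) = 32
R[8] = max(2+32, 5+19, 8+16, …, 32+2, 30+0) = 34
R[9] = max(2+34, 5+32, 8+19, …, 30+2, 31+0) = 37
One optimal cutting: 7 + 2 → $32 + $5 = $37.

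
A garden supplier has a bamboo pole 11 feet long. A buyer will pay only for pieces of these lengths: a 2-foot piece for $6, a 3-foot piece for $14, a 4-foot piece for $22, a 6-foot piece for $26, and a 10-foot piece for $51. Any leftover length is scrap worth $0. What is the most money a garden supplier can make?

Let best[k] be the best obtainable value from length k. For each k, try every first piece i and keep the best of price[i] + best[k−i].
best[1] = 0
best[2] = 6
best[3] = max(6+0, 14+0) = 14
best[4] = max(6+6, 14+0, 22+0) = 22
best[5] = max(6+14, 14+6, 22+0) = 22
best[6] = max(6+22, 14+14, 22+6, 26+0) = 28
best[7] = max(6+22, 14+22, 22+14, 26+0) = 36
best[8] = max(6+28, 14+22, 22+22, 26+6) = 44
best[9] = max(6+36, 14+28, 22+22, 26+14) = 44
best[10] = max(6+44, 14+36, 22+28, 26+22, 51+0) = 51
best[11] = max(6+44, 14+44, 22+36, 26+22, 51+0) = 58
One optimal cutting: 4 + 4 + 3 → $58.

58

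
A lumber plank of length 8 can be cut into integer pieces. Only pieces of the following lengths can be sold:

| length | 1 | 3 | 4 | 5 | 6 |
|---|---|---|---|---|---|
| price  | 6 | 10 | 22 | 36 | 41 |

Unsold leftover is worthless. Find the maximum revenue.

Build r[k] bottom-up: r[k] = max over allowed piece i of (p[i] + r[k−i]).
r[1] = 6
r[2] = 12  (first piece 1, then r[1]=6)
r[3] = max(6+12, 10+0) = 18
r[4] = max(6+18, 10+6, 22+0) = 24
r[5] = max(6+24, 10+12, 22+6, 36+0) = 36
r[6] = max(6+36, 10+18, 22+12, 36+6, 41+0) = 42
r[7] = max(6+42, 10+24, 22+18, 36+12, 41+6) = 48
r[8] = max(6+48, 10+36, 22+24, 36+18, 41+12) = 54
One optimal cutting: 5 + 1 + 1 + 1 → $54.

54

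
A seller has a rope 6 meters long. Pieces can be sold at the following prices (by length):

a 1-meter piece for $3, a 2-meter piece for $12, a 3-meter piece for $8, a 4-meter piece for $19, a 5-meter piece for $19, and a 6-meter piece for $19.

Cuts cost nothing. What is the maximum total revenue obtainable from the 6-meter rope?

36

Build v[k] bottom-up: v[k] = max over allowed piece i of (p[i] + v[k−i]).
v[1] = 3
v[2] = 12
v[3] = 15  (first piece 1, then v[2]=12)
v[4] = 24  (first piece 2, then v[2]=12)
v[5] = 27  (first piece 1, then v[4]=24)
v[6] = 36  (first piece 2, then v[4]=24)
One optimal cutting: 2 + 2 + 2 → $12 + $12 + $12 = $36.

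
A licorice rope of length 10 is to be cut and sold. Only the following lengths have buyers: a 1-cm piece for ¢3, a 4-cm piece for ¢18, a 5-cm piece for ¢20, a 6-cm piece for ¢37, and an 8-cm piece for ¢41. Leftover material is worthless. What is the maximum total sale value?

Let f[k] be the best obtainable value from length k. For each k, try every first piece i and keep the best of price[i] + f[k−i].
f[1] = 3
f[2] = 6  (first piece 1, then f[1]=3)
f[3] = 9  (first piece 1, then f[2]=6)
f[4] = max(3+9, 18+0) = 18
f[5] = max(3+18, 18+3, 20+0) = 21
f[6] = max(3+21, 18+6, 20+3, 37+0) = 37
f[7] = max(3+37, 18+9, 20+6, 37+3) = 40
f[8] = max(3+40, 18+18, 20+9, 37+6, 41+0) = 43
f[9] = max(3+43, 18+21, 20+18, 37+9, 41+3) = 46
f[10] = max(3+46, 18+37, 20+21, 37+18, 41+6) = 55
One optimal cutting: 6 + 4 → ¢55.

55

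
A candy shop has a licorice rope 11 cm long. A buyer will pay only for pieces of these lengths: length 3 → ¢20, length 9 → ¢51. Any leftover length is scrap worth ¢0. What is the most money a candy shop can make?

Let f[k] be the best obtainable value from length k. For each k, try every first piece i and keep the best of price[i] + f[k−i].
f[1] = 0
f[2] = 0
f[3] = 20
f[4] = 20
f[5] = 20
f[6] = 40  (first piece 3, then f[3]=20)
f[7] = 40
f[8] = 40
f[9] = 60  (first piece 3, then f[6]=40)
f[10] = 60
f[11] = 60
One optimal cutting: pieces 3 + 3 + 3 with 2 cm of scrap → ¢60.

60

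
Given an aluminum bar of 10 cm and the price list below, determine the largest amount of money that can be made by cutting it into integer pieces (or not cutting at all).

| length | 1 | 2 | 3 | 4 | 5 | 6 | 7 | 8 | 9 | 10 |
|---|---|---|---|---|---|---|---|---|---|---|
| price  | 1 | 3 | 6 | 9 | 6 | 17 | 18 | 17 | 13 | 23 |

Consider every possible first cut. v[k] is the best of p[i]+v[k−i] over all sellable i≤k.
v[1] = 1
v[2] = 3
v[3] = 6
v[4] = 9
v[5] = 10  (first piece 1, then v[4]=9)
v[6] = 17
v[7] = 18  (first piece 1, then v[6]=17)
v[8] = 20  (first piece 2, then v[6]=17)
v[9] = 23  (first piece 3, then v[6]=17)
v[10] = 26  (first piece 4, then v[6]=17)
One optimal cutting: 6 + 4 → $17 + $9 = $26.

26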